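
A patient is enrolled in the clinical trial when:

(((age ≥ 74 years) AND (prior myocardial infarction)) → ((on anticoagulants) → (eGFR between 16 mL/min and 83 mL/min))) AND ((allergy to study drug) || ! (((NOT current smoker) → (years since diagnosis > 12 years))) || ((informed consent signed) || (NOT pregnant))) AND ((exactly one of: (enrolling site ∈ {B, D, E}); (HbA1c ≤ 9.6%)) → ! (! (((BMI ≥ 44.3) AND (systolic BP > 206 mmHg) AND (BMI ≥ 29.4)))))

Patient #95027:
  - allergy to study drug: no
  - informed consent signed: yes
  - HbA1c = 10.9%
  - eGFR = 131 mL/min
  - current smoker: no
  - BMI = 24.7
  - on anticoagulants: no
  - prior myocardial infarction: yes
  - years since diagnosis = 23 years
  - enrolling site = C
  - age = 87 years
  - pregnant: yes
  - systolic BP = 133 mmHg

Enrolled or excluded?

Atomic conditions:
  age ≥ 74 years: 87 ≥ 74 is true
  prior myocardial infarction: yes → true
  on anticoagulants: no → false
  eGFR between 16 mL/min and 83 mL/min: 131 in [16, 83] is false
  allergy to study drug: no → false
  NOT current smoker: no → true
  years since diagnosis > 12 years: 23 > 12 is true
  informed consent signed: yes → true
  NOT pregnant: yes → false
  enrolling site ∈ {B, D, E}: C is not in the set → false
  HbA1c ≤ 9.6%: 10.9 ≤ 9.6 is false
  BMI ≥ 44.3: 24.7 ≥ 44.3 is false
  systolic BP > 206 mmHg: 133 > 206 is false
  BMI ≥ 29.4: 24.7 ≥ 29.4 is false
Combine:
[1.1] true AND true = true
[1.2] false → false (antecedent false ⇒ implication holds) = true
[1] true → true = true
[2.2.1] true → true = true
[2.2] NOT true = false
[2.3] true OR false = true
[2] false OR false OR true = true
[3.1] exactly-one(false, false) = false
[3.2.1.1] false AND false AND false = false
[3.2.1] NOT false = true
[3.2] NOT true = false
[3] false → false (antecedent false ⇒ implication holds) = true
[root] true AND true AND true = true
Overall: true → enrolled

Enrolled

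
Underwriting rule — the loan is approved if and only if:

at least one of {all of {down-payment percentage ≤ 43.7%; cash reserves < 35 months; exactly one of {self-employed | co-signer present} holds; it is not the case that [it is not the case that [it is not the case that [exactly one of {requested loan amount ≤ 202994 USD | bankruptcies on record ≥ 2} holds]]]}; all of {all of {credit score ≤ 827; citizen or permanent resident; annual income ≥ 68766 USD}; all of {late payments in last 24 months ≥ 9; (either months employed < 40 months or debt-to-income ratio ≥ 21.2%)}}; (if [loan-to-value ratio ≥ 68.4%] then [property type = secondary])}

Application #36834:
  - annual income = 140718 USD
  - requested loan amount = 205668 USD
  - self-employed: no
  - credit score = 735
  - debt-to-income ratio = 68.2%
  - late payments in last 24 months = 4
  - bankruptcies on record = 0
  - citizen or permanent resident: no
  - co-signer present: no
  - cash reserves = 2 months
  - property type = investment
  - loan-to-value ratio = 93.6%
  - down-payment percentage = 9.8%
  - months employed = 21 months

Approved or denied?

Denied

Atomic conditions:
  down-payment percentage ≤ 43.7%: 9.8 ≤ 43.7 is true
  cash reserves < 35 months: 2 < 35 is true
  self-employed: no → false
  co-signer present: no → false
  requested loan amount ≤ 202994 USD: 205668 ≤ 202994 is false
  bankruptcies on record ≥ 2: 0 ≥ 2 is false
  credit score ≤ 827: 735 ≤ 827 is true
  citizen or permanent resident: no → false
  annual income ≥ 68766 USD: 140718 ≥ 68766 is true
  late payments in last 24 months ≥ 9: 4 ≥ 9 is false
  months employed < 40 months: 21 < 40 is true
  debt-to-income ratio ≥ 21.2%: 68.2 ≥ 21.2 is true
  loan-to-value ratio ≥ 68.4%: 93.6 ≥ 68.4 is true
  property type = secondary: investment == secondary is false
Combine:
[1.3] exactly-one(false, false) = false
[1.4.1.1.1] exactly-one(false, false) = false
[1.4.1.1] NOT false = true
[1.4.1] NOT true = false
[1.4] NOT false = true
[1] true AND true AND false AND true = false
[2.1] true AND false AND true = false
[2.2.2] true OR true = true
[2.2] false AND true = false
[2] false AND false = false
[3] true → false = false
[root] false OR false OR false = false
Overall: false → denied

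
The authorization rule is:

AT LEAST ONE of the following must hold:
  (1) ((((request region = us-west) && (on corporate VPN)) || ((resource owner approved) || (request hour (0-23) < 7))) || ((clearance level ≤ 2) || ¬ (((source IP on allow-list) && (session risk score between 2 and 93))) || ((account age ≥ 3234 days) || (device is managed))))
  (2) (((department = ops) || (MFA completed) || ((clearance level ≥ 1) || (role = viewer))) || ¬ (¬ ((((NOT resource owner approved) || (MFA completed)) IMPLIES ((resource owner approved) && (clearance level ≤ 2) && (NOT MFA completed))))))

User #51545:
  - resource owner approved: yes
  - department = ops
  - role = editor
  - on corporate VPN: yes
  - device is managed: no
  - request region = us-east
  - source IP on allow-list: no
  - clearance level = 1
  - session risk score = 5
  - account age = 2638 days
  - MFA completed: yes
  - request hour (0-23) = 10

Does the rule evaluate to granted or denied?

Atomic conditions:
  request region = us-west: us-east == us-west is false
  on corporate VPN: yes → true
  resource owner approved: yes → true
  request hour (0-23) < 7: 10 < 7 is false
  clearance level ≤ 2: 1 ≤ 2 is true
  source IP on allow-list: no → false
  session risk score between 2 and 93: 5 in [2, 93] is true
  account age ≥ 3234 days: 2638 ≥ 3234 is false
  device is managed: no → false
  department = ops: ops == ops is true
  MFA completed: yes → true
  clearance level ≥ 1: 1 ≥ 1 is true
  role = viewer: editor == viewer is false
  NOT resource owner approved: yes → false
  NOT MFA completed: yes → false
Combine:
[1.1.1] false AND true = false
[1.1.2] true OR false = true
[1.1] false OR true = true
[1.2.2.1] false AND true = false
[1.2.2] NOT false = true
[1.2.3] false OR false = false
[1.2] true OR true OR false = true
[1] true OR true = true
[2.1.3] true OR false = true
[2.1] true OR true OR true = true
[2.2.1.1.1] false OR true = true
[2.2.1.1.2] true AND true AND false = false
[2.2.1.1] true → false = false
[2.2.1] NOT false = true
[2.2] NOT true = false
[2] true OR false = true
[root] true OR true = true
Overall: true → granted

Granted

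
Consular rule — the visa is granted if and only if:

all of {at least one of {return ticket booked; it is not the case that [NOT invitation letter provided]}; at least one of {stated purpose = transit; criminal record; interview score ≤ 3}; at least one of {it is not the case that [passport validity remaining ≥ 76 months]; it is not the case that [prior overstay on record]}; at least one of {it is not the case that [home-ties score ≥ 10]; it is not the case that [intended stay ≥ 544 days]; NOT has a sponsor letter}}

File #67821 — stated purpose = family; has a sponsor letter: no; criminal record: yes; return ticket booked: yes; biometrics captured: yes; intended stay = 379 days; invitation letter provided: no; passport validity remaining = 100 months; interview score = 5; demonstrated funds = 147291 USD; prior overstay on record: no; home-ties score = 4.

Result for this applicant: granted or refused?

Granted

Atomic conditions:
  return ticket booked: yes → true
  NOT invitation letter provided: no → true
  stated purpose = transit: family == transit is false
  criminal record: yes → true
  interview score ≤ 3: 5 ≤ 3 is false
  passport validity remaining ≥ 76 months: 100 ≥ 76 is true
  prior overstay on record: no → false
  home-ties score ≥ 10: 4 ≥ 10 is false
  intended stay ≥ 544 days: 379 ≥ 544 is false
  NOT has a sponsor letter: no → true
Combine:
[1.2] NOT true = false
[1] true OR false = true
[2] false OR true OR false = true
[3.1] NOT true = false
[3.2] NOT false = true
[3] false OR true = true
[4.1] NOT false = true
[4.2] NOT false = true
[4] true OR true OR true = true
[root] true AND true AND true AND true = true
Overall: true → granted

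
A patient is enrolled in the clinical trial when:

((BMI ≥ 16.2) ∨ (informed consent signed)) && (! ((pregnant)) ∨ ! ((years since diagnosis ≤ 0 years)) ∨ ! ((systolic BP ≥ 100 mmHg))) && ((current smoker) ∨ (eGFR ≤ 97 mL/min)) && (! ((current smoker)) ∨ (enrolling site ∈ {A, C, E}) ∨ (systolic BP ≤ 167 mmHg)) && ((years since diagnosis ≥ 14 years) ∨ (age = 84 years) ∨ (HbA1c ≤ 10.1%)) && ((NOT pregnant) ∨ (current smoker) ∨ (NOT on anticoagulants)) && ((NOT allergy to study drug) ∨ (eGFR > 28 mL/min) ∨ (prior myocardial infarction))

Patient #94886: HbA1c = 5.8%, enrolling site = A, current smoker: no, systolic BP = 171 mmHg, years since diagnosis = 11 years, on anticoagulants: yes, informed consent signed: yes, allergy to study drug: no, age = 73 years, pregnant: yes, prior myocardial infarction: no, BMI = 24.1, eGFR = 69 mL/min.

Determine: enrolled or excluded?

Atomic conditions:
  BMI ≥ 16.2: 24.1 ≥ 16.2 is true
  informed consent signed: yes → true
  pregnant: yes → true
  years since diagnosis ≤ 0 years: 11 ≤ 0 is false
  systolic BP ≥ 100 mmHg: 171 ≥ 100 is true
  current smoker: no → false
  eGFR ≤ 97 mL/min: 69 ≤ 97 is true
  enrolling site ∈ {A, C, E}: A is in the set → true
  systolic BP ≤ 167 mmHg: 171 ≤ 167 is false
  years since diagnosis ≥ 14 years: 11 ≥ 14 is false
  age = 84 years: 73 == 84 is false
  HbA1c ≤ 10.1%: 5.8 ≤ 10.1 is true
  NOT pregnant: yes → false
  NOT on anticoagulants: yes → false
  NOT allergy to study drug: no → true
  eGFR > 28 mL/min: 69 > 28 is true
  prior myocardial infarction: no → false
Combine:
[1] true OR true = true
[2.1] NOT true = false
[2.2] NOT false = true
[2.3] NOT true = false
[2] false OR true OR false = true
[3] false OR true = true
[4.1] NOT false = true
[4] true OR true OR false = true
[5] false OR false OR true = true
[6] false OR false OR false = false
[7] true OR true OR false = true
[root] true AND true AND true AND true AND true AND false AND true = false
Overall: false → excluded

Excluded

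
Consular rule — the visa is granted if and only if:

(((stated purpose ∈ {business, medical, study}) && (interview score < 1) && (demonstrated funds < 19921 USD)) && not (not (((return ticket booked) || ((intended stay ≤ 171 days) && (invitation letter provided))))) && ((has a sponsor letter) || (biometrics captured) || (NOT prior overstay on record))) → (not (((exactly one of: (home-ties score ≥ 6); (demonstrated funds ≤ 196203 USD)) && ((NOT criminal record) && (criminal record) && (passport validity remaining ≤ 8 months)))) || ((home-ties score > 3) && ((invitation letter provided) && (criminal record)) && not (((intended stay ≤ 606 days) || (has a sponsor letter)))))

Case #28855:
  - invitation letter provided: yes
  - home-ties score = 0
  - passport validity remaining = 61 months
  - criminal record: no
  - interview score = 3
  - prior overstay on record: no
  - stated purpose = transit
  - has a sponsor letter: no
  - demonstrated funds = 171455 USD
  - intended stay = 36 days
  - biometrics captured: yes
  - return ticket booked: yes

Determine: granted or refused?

Granted

Atomic conditions:
  stated purpose ∈ {business, medical, study}: transit is not in the set → false
  interview score < 1: 3 < 1 is false
  demonstrated funds < 19921 USD: 171455 < 19921 is false
  return ticket booked: yes → true
  intended stay ≤ 171 days: 36 ≤ 171 is true
  invitation letter provided: yes → true
  has a sponsor letter: no → false
  biometrics captured: yes → true
  NOT prior overstay on record: no → true
  home-ties score ≥ 6: 0 ≥ 6 is false
  demonstrated funds ≤ 196203 USD: 171455 ≤ 196203 is true
  NOT criminal record: no → true
  criminal record: no → false
  passport validity remaining ≤ 8 months: 61 ≤ 8 is false
  home-ties score > 3: 0 > 3 is false
  intended stay ≤ 606 days: 36 ≤ 606 is true
Combine:
[1.1] false AND false AND false = false
[1.2.1.1.2] true AND true = true
[1.2.1.1] true OR true = true
[1.2.1] NOT true = false
[1.2] NOT false = true
[1.3] false OR true OR true = true
[1] false AND true AND true = false
[2.1.1.1] exactly-one(false, true) = true
[2.1.1.2] true AND false AND false = false
[2.1.1] true AND false = false
[2.1] NOT false = true
[2.2.2] true AND false = false
[2.2.3.1] true OR false = true
[2.2.3] NOT true = false
[2.2] false AND false AND false = false
[2] true OR false = true
[root] false → true (antecedent false ⇒ implication holds) = true
Overall: true → granted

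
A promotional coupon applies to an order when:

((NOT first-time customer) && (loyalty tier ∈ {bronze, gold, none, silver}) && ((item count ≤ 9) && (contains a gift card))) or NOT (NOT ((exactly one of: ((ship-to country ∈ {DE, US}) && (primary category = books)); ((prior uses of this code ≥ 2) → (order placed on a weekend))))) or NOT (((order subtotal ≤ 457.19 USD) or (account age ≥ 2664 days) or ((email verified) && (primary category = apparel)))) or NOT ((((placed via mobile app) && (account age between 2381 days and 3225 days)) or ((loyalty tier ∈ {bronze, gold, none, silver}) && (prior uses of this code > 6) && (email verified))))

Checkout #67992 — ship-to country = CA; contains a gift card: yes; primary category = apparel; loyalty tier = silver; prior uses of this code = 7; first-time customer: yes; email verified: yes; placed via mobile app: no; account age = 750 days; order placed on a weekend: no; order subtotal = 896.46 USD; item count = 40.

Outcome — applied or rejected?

Rejected

Atomic conditions:
  NOT first-time customer: yes → false
  loyalty tier ∈ {bronze, gold, none, silver}: silver is in the set → true
  item count ≤ 9: 40 ≤ 9 is false
  contains a gift card: yes → true
  ship-to country ∈ {DE, US}: CA is not in the set → false
  primary category = books: apparel == books is false
  prior uses of this code ≥ 2: 7 ≥ 2 is true
  order placed on a weekend: no → false
  order subtotal ≤ 457.19 USD: 896.46 ≤ 457.19 is false
  account age ≥ 2664 days: 750 ≥ 2664 is false
  email verified: yes → true
  primary category = apparel: apparel == apparel is true
  placed via mobile app: no → false
  account age between 2381 days and 3225 days: 750 in [2381, 3225] is false
  prior uses of this code > 6: 7 > 6 is true
Combine:
[1.3] false AND true = false
[1] false AND true AND false = false
[2.1.1.1] false AND false = false
[2.1.1.2] true → false = false
[2.1.1] exactly-one(false, false) = false
[2.1] NOT false = true
[2] NOT true = false
[3.1.3] true AND true = true
[3.1] false OR false OR true = true
[3] NOT true = false
[4.1.1] false AND false = false
[4.1.2] true AND true AND true = true
[4.1] false OR true = true
[4] NOT true = false
[root] false OR false OR false OR false = false
Overall: false → rejected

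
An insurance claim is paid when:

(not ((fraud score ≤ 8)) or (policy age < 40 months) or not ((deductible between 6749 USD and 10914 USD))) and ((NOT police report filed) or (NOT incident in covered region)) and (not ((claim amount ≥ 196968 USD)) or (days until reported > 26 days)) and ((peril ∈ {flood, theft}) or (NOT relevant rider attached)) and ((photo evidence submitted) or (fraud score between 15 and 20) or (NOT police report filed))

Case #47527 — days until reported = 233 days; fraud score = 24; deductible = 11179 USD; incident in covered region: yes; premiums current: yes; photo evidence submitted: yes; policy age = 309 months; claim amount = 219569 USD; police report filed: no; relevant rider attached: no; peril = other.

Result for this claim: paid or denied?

Atomic conditions:
  fraud score ≤ 8: 24 ≤ 8 is false
  policy age < 40 months: 309 < 40 is false
  deductible between 6749 USD and 10914 USD: 11179 in [6749, 10914] is false
  NOT police report filed: no → true
  NOT incident in covered region: yes → false
  claim amount ≥ 196968 USD: 219569 ≥ 196968 is true
  days until reported > 26 days: 233 > 26 is true
  peril ∈ {flood, theft}: other is not in the set → false
  NOT relevant rider attached: no → true
  photo evidence submitted: yes → true
  fraud score between 15 and 20: 24 in [15, 20] is false
Combine:
[1.1] NOT false = true
[1.3] NOT false = true
[1] true OR false OR true = true
[2] true OR false = true
[3.1] NOT true = false
[3] false OR true = true
[4] false OR true = true
[5] true OR false OR true = true
[root] true AND true AND true AND true AND true = true
Overall: true → paid

Paid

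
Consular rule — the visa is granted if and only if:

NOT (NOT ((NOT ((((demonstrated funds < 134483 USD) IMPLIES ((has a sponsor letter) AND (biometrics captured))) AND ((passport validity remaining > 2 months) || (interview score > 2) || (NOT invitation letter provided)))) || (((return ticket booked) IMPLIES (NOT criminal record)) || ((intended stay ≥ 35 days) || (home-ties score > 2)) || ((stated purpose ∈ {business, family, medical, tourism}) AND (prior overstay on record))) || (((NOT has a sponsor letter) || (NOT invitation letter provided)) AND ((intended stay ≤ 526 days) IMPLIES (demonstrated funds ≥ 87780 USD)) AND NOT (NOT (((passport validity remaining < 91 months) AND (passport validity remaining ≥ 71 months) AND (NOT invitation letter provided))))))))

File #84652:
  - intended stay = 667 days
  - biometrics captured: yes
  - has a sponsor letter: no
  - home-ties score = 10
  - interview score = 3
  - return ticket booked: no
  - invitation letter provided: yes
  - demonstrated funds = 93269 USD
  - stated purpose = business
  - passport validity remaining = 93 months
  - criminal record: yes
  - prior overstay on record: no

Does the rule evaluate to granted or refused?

Granted

Atomic conditions:
  demonstrated funds < 134483 USD: 93269 < 134483 is true
  has a sponsor letter: no → false
  biometrics captured: yes → true
  passport validity remaining > 2 months: 93 > 2 is true
  interview score > 2: 3 > 2 is true
  NOT invitation letter provided: yes → false
  return ticket booked: no → false
  NOT criminal record: yes → false
  intended stay ≥ 35 days: 667 ≥ 35 is true
  home-ties score > 2: 10 > 2 is true
  stated purpose ∈ {business, family, medical, tourism}: business is in the set → true
  prior overstay on record: no → false
  NOT has a sponsor letter: no → true
  intended stay ≤ 526 days: 667 ≤ 526 is false
  demonstrated funds ≥ 87780 USD: 93269 ≥ 87780 is true
  passport validity remaining < 91 months: 93 < 91 is false
  passport validity remaining ≥ 71 months: 93 ≥ 71 is true
Combine:
[1.1.1.1.1.2] false AND true = false
[1.1.1.1.1] true → false = false
[1.1.1.1.2] true OR true OR false = true
[1.1.1.1] false AND true = false
[1.1.1] NOT false = true
[1.1.2.1] false → false (antecedent false ⇒ implication holds) = true
[1.1.2.2] true OR true = true
[1.1.2.3] true AND false = false
[1.1.2] true OR true OR false = true
[1.1.3.1] true OR false = true
[1.1.3.2] false → true (antecedent false ⇒ implication holds) = true
[1.1.3.3.1.1] false AND true AND false = false
[1.1.3.3.1] NOT false = true
[1.1.3.3] NOT true = false
[1.1.3] true AND true AND false = false
[1.1] true OR true OR false = true
[1] NOT true = false
[root] NOT false = true
Overall: true → granted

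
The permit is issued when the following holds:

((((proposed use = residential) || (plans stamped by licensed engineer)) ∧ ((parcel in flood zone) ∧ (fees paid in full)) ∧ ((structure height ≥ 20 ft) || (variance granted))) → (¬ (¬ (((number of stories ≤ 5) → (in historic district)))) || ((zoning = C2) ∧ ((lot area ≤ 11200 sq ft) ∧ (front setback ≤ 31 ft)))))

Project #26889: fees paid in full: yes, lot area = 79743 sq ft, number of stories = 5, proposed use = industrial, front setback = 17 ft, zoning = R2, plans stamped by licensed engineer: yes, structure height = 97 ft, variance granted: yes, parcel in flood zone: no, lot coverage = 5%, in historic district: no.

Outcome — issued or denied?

Issued

Atomic conditions:
  proposed use = residential: industrial == residential is false
  plans stamped by licensed engineer: yes → true
  parcel in flood zone: no → false
  fees paid in full: yes → true
  structure height ≥ 20 ft: 97 ≥ 20 is true
  variance granted: yes → true
  number of stories ≤ 5: 5 ≤ 5 is true
  in historic district: no → false
  zoning = C2: R2 == C2 is false
  lot area ≤ 11200 sq ft: 79743 ≤ 11200 is false
  front setback ≤ 31 ft: 17 ≤ 31 is true
Combine:
[1.1] false OR true = true
[1.2] false AND true = false
[1.3] true OR true = true
[1] true AND false AND true = false
[2.1.1.1] true → false = false
[2.1.1] NOT false = true
[2.1] NOT true = false
[2.2.2] false AND true = false
[2.2] false AND false = false
[2] false OR false = false
[root] false → false (antecedent false ⇒ implication holds) = true
Overall: true → issued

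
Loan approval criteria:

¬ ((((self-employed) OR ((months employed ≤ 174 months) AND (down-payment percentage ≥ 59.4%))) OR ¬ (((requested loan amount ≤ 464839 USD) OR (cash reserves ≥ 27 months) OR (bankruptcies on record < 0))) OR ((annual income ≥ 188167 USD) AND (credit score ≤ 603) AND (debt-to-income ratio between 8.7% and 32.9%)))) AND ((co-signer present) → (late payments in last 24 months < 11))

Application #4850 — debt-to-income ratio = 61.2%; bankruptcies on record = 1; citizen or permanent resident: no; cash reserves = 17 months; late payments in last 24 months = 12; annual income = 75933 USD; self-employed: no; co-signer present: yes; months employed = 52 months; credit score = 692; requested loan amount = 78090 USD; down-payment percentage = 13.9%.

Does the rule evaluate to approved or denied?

Denied

Atomic conditions:
  self-employed: no → false
  months employed ≤ 174 months: 52 ≤ 174 is true
  down-payment percentage ≥ 59.4%: 13.9 ≥ 59.4 is false
  requested loan amount ≤ 464839 USD: 78090 ≤ 464839 is true
  cash reserves ≥ 27 months: 17 ≥ 27 is false
  bankruptcies on record < 0: 1 < 0 is false
  annual income ≥ 188167 USD: 75933 ≥ 188167 is false
  credit score ≤ 603: 692 ≤ 603 is false
  debt-to-income ratio between 8.7% and 32.9%: 61.2 in [8.7, 32.9] is false
  co-signer present: yes → true
  late payments in last 24 months < 11: 12 < 11 is false
Combine:
[1.1.1.2] true AND false = false
[1.1.1] false OR false = false
[1.1.2.1] true OR false OR false = true
[1.1.2] NOT true = false
[1.1.3] false AND false AND false = false
[1.1] false OR false OR false = false
[1] NOT false = true
[2] true → false = false
[root] true AND false = false
Overall: false → denied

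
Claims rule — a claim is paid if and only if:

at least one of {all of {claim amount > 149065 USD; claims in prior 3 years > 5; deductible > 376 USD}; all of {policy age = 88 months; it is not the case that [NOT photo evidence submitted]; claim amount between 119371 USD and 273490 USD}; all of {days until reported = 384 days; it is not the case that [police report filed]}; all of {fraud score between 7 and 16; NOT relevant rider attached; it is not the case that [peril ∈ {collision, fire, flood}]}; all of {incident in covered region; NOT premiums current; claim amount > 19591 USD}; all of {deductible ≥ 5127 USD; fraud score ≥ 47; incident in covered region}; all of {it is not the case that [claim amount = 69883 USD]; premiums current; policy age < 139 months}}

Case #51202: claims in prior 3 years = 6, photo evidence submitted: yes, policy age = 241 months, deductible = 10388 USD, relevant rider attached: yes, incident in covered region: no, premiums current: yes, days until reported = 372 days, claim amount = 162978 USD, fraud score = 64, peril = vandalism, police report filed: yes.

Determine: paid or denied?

Paid

Atomic conditions:
  claim amount > 149065 USD: 162978 > 149065 is true
  claims in prior 3 years > 5: 6 > 5 is true
  deductible > 376 USD: 10388 > 376 is true
  policy age = 88 months: 241 == 88 is false
  NOT photo evidence submitted: yes → false
  claim amount between 119371 USD and 273490 USD: 162978 in [119371, 273490] is true
  days until reported = 384 days: 372 == 384 is false
  police report filed: yes → true
  fraud score between 7 and 16: 64 in [7, 16] is false
  NOT relevant rider attached: yes → false
  peril ∈ {collision, fire, flood}: vandalism is not in the set → false
  incident in covered region: no → false
  NOT premiums current: yes → false
  claim amount > 19591 USD: 162978 > 19591 is true
  deductible ≥ 5127 USD: 10388 ≥ 5127 is true
  fraud score ≥ 47: 64 ≥ 47 is true
  claim amount = 69883 USD: 162978 == 69883 is false
  premiums current: yes → true
  policy age < 139 months: 241 < 139 is false
Combine:
[1] true AND true AND true = true
[2.2] NOT false = true
[2] false AND true AND true = false
[3.2] NOT true = false
[3] false AND false = false
[4.3] NOT false = true
[4] false AND false AND true = false
[5] false AND false AND true = false
[6] true AND true AND false = false
[7.1] NOT false = true
[7] true AND true AND false = false
[root] true OR false OR false OR false OR false OR false OR false = true
Overall: true → paid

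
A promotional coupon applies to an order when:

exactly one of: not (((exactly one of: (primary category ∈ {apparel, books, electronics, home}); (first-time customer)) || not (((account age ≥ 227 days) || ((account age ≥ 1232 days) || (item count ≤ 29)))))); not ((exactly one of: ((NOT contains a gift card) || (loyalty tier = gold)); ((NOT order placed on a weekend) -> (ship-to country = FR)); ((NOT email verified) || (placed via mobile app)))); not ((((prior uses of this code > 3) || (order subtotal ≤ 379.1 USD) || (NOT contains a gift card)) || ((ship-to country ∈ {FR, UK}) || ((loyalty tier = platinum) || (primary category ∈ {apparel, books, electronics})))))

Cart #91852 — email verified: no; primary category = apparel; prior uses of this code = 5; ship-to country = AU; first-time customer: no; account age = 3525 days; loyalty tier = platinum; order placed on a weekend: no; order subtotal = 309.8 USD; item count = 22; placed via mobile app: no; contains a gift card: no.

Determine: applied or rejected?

Applied

Atomic conditions:
  primary category ∈ {apparel, books, electronics, home}: apparel is in the set → true
  first-time customer: no → false
  account age ≥ 227 days: 3525 ≥ 227 is true
  account age ≥ 1232 days: 3525 ≥ 1232 is true
  item count ≤ 29: 22 ≤ 29 is true
  NOT contains a gift card: no → true
  loyalty tier = gold: platinum == gold is false
  NOT order placed on a weekend: no → true
  ship-to country = FR: AU == FR is false
  NOT email verified: no → true
  placed via mobile app: no → false
  prior uses of this code > 3: 5 > 3 is true
  order subtotal ≤ 379.1 USD: 309.8 ≤ 379.1 is true
  ship-to country ∈ {FR, UK}: AU is not in the set → false
  loyalty tier = platinum: platinum == platinum is true
  primary category ∈ {apparel, books, electronics}: apparel is in the set → true
Combine:
[1.1.1] exactly-one(true, false) = true
[1.1.2.1.2] true OR true = true
[1.1.2.1] true OR true = true
[1.1.2] NOT true = false
[1.1] true OR false = true
[1] NOT true = false
[2.1.1] true OR false = true
[2.1.2] true → false = false
[2.1.3] true OR false = true
[2.1] exactly-one(true, false, true) = false
[2] NOT false = true
[3.1.1] true OR true OR true = true
[3.1.2.2] true OR true = true
[3.1.2] false OR true = true
[3.1] true OR true = true
[3] NOT true = false
[root] exactly-one(false, true, false) = true
Overall: true → applied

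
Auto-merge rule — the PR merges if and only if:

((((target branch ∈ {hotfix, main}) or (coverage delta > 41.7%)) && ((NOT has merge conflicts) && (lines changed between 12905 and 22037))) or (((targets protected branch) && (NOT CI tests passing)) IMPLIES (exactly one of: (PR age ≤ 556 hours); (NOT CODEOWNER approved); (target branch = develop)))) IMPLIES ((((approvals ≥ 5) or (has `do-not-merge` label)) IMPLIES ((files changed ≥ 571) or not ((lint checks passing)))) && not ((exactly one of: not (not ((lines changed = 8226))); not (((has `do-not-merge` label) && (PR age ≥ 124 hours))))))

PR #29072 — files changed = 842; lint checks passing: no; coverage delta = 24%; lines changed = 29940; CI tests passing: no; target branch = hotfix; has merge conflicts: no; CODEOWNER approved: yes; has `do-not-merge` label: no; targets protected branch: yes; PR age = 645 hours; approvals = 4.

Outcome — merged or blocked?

Atomic conditions:
  target branch ∈ {hotfix, main}: hotfix is in the set → true
  coverage delta > 41.7%: 24 > 41.7 is false
  NOT has merge conflicts: no → true
  lines changed between 12905 and 22037: 29940 in [12905, 22037] is false
  targets protected branch: yes → true
  NOT CI tests passing: no → true
  PR age ≤ 556 hours: 645 ≤ 556 is false
  NOT CODEOWNER approved: yes → false
  target branch = develop: hotfix == develop is false
  approvals ≥ 5: 4 ≥ 5 is false
  has `do-not-merge` label: no → false
  files changed ≥ 571: 842 ≥ 571 is true
  lint checks passing: no → false
  lines changed = 8226: 29940 == 8226 is false
  PR age ≥ 124 hours: 645 ≥ 124 is true
Combine:
[1.1.1] true OR false = true
[1.1.2] true AND false = false
[1.1] true AND false = false
[1.2.1] true AND true = true
[1.2.2] exactly-one(false, false, false) = false
[1.2] true → false = false
[1] false OR false = false
[2.1.1] false OR false = false
[2.1.2.2] NOT false = true
[2.1.2] true OR true = true
[2.1] false → true (antecedent false ⇒ implication holds) = true
[2.2.1.1.1] NOT false = true
[2.2.1.1] NOT true = false
[2.2.1.2.1] false AND true = false
[2.2.1.2] NOT false = true
[2.2.1] exactly-one(false, true) = true
[2.2] NOT true = false
[2] true AND false = false
[root] false → false (antecedent false ⇒ implication holds) = true
Overall: true → merged

Merged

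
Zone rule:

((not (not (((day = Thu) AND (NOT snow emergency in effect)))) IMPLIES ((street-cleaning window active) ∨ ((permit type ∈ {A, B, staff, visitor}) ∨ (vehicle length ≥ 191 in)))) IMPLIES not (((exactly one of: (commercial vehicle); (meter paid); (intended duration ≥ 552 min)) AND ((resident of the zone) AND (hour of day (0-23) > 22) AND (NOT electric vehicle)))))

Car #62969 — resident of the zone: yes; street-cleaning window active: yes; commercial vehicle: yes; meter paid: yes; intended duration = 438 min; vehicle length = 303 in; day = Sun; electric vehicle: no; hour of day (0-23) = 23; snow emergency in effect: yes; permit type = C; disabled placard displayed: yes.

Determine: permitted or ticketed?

Permitted

Atomic conditions:
  day = Thu: Sun == Thu is false
  NOT snow emergency in effect: yes → false
  street-cleaning window active: yes → true
  permit type ∈ {A, B, staff, visitor}: C is not in the set → false
  vehicle length ≥ 191 in: 303 ≥ 191 is true
  commercial vehicle: yes → true
  meter paid: yes → true
  intended duration ≥ 552 min: 438 ≥ 552 is false
  resident of the zone: yes → true
  hour of day (0-23) > 22: 23 > 22 is true
  NOT electric vehicle: no → true
Combine:
[1.1.1.1] false AND false = false
[1.1.1] NOT false = true
[1.1] NOT true = false
[1.2.2] false OR true = true
[1.2] true OR true = true
[1] false → true (antecedent false ⇒ implication holds) = true
[2.1.1] exactly-one(true, true, false) = false
[2.1.2] true AND true AND true = true
[2.1] false AND true = false
[2] NOT false = true
[root] true → true = true
Overall: true → permitted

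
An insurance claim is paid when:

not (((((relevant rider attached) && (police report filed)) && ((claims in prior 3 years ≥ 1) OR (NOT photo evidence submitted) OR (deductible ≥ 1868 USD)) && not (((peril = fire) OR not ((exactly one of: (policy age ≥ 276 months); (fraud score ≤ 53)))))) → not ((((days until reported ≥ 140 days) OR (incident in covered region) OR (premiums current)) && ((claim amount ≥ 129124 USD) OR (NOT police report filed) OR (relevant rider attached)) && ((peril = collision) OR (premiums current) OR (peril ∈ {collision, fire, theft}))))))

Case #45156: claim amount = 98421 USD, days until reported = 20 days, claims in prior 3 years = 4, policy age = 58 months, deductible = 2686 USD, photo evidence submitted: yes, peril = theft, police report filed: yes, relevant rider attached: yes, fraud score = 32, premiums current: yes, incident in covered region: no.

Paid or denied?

Paid

Atomic conditions:
  relevant rider attached: yes → true
  police report filed: yes → true
  claims in prior 3 years ≥ 1: 4 ≥ 1 is true
  NOT photo evidence submitted: yes → false
  deductible ≥ 1868 USD: 2686 ≥ 1868 is true
  peril = fire: theft == fire is false
  policy age ≥ 276 months: 58 ≥ 276 is false
  fraud score ≤ 53: 32 ≤ 53 is true
  days until reported ≥ 140 days: 20 ≥ 140 is false
  incident in covered region: no → false
  premiums current: yes → true
  claim amount ≥ 129124 USD: 98421 ≥ 129124 is false
  NOT police report filed: yes → false
  peril = collision: theft == collision is false
  peril ∈ {collision, fire, theft}: theft is in the set → true
Combine:
[1.1.1] true AND true = true
[1.1.2] true OR false OR true = true
[1.1.3.1.2.1] exactly-one(false, true) = true
[1.1.3.1.2] NOT true = false
[1.1.3.1] false OR false = false
[1.1.3] NOT false = true
[1.1] true AND true AND true = true
[1.2.1.1] false OR false OR true = true
[1.2.1.2] false OR false OR true = true
[1.2.1.3] false OR true OR true = true
[1.2.1] true AND true AND true = true
[1.2] NOT true = false
[1] true → false = false
[root] NOT false = true
Overall: true → paid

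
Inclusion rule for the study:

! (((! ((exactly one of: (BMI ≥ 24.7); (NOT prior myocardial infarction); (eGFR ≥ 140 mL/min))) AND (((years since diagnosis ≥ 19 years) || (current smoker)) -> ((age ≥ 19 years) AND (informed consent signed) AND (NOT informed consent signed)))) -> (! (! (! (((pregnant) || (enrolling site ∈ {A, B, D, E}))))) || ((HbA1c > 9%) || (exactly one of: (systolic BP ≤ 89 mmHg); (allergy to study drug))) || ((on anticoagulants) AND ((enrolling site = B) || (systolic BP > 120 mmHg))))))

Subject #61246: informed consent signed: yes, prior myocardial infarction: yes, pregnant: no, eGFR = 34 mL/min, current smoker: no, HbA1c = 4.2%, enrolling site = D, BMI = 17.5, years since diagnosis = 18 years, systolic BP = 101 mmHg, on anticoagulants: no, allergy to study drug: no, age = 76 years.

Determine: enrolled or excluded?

Atomic conditions:
  BMI ≥ 24.7: 17.5 ≥ 24.7 is false
  NOT prior myocardial infarction: yes → false
  eGFR ≥ 140 mL/min: 34 ≥ 140 is false
  years since diagnosis ≥ 19 years: 18 ≥ 19 is false
  current smoker: no → false
  age ≥ 19 years: 76 ≥ 19 is true
  informed consent signed: yes → true
  NOT informed consent signed: yes → false
  pregnant: no → false
  enrolling site ∈ {A, B, D, E}: D is in the set → true
  HbA1c > 9%: 4.2 > 9 is false
  systolic BP ≤ 89 mmHg: 101 ≤ 89 is false
  allergy to study drug: no → false
  on anticoagulants: no → false
  enrolling site = B: D == B is false
  systolic BP > 120 mmHg: 101 > 120 is false
Combine:
[1.1.1.1] exactly-one(false, false, false) = false
[1.1.1] NOT false = true
[1.1.2.1] false OR false = false
[1.1.2.2] true AND true AND false = false
[1.1.2] false → false (antecedent false ⇒ implication holds) = true
[1.1] true AND true = true
[1.2.1.1.1.1] false OR true = true
[1.2.1.1.1] NOT true = false
[1.2.1.1] NOT false = true
[1.2.1] NOT true = false
[1.2.2.2] exactly-one(false, false) = false
[1.2.2] false OR false = false
[1.2.3.2] false OR false = false
[1.2.3] false AND false = false
[1.2] false OR false OR false = false
[1] true → false = false
[root] NOT false = true
Overall: true → enrolled

Enrolled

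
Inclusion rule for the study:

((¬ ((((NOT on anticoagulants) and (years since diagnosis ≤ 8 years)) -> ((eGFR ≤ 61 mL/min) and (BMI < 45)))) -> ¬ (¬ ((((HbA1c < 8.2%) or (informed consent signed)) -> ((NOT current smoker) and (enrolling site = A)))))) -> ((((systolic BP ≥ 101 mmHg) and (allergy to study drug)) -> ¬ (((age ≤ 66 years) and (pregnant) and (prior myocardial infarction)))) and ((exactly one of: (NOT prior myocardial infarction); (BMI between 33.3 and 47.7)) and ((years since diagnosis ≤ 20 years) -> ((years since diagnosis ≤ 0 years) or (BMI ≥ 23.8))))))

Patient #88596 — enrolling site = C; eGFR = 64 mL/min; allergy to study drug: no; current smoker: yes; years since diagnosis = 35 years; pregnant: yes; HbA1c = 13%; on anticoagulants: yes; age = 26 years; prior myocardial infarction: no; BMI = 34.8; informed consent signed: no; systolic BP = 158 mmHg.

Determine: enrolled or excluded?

Excluded

Atomic conditions:
  NOT on anticoagulants: yes → false
  years since diagnosis ≤ 8 years: 35 ≤ 8 is false
  eGFR ≤ 61 mL/min: 64 ≤ 61 is false
  BMI < 45: 34.8 < 45 is true
  HbA1c < 8.2%: 13 < 8.2 is false
  informed consent signed: no → false
  NOT current smoker: yes → false
  enrolling site = A: C == A is false
  systolic BP ≥ 101 mmHg: 158 ≥ 101 is true
  allergy to study drug: no → false
  age ≤ 66 years: 26 ≤ 66 is true
  pregnant: yes → true
  prior myocardial infarction: no → false
  NOT prior myocardial infarction: no → true
  BMI between 33.3 and 47.7: 34.8 in [33.3, 47.7] is true
  years since diagnosis ≤ 20 years: 35 ≤ 20 is false
  years since diagnosis ≤ 0 years: 35 ≤ 0 is false
  BMI ≥ 23.8: 34.8 ≥ 23.8 is true
Combine:
[1.1.1.1] false AND false = false
[1.1.1.2] false AND true = false
[1.1.1] false → false (antecedent false ⇒ implication holds) = true
[1.1] NOT true = false
[1.2.1.1.1] false OR false = false
[1.2.1.1.2] false AND false = false
[1.2.1.1] false → false (antecedent false ⇒ implication holds) = true
[1.2.1] NOT true = false
[1.2] NOT false = true
[1] false → true (antecedent false ⇒ implication holds) = true
[2.1.1] true AND false = false
[2.1.2.1] true AND true AND false = false
[2.1.2] NOT false = true
[2.1] false → true (antecedent false ⇒ implication holds) = true
[2.2.1] exactly-one(true, true) = false
[2.2.2.2] false OR true = true
[2.2.2] false → true (antecedent false ⇒ implication holds) = true
[2.2] false AND true = false
[2] true AND false = false
[root] true → false = false
Overall: false → excluded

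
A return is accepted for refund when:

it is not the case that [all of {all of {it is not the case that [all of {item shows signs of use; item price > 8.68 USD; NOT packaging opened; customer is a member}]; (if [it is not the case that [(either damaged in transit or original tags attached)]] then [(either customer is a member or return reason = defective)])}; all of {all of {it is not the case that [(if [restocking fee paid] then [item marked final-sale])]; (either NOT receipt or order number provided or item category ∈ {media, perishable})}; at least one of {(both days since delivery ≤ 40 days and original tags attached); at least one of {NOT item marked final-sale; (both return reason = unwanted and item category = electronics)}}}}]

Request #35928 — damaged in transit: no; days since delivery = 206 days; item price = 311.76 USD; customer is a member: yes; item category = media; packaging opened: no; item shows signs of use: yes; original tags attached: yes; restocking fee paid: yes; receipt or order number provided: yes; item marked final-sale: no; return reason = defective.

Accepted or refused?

Atomic conditions:
  item shows signs of use: yes → true
  item price > 8.68 USD: 311.76 > 8.68 is true
  NOT packaging opened: no → true
  customer is a member: yes → true
  damaged in transit: no → false
  original tags attached: yes → true
  return reason = defective: defective == defective is true
  restocking fee paid: yes → true
  item marked final-sale: no → false
  NOT receipt or order number provided: yes → false
  item category ∈ {media, perishable}: media is in the set → true
  days since delivery ≤ 40 days: 206 ≤ 40 is false
  NOT item marked final-sale: no → true
  return reason = unwanted: defective == unwanted is false
  item category = electronics: media == electronics is false
Combine:
[1.1.1.1] true AND true AND true AND true = true
[1.1.1] NOT true = false
[1.1.2.1.1] false OR true = true
[1.1.2.1] NOT true = false
[1.1.2.2] true OR true = true
[1.1.2] false → true (antecedent false ⇒ implication holds) = true
[1.1] false AND true = false
[1.2.1.1.1] true → false = false
[1.2.1.1] NOT false = true
[1.2.1.2] false OR true = true
[1.2.1] true AND true = true
[1.2.2.1] false AND true = false
[1.2.2.2.2] false AND false = false
[1.2.2.2] true OR false = true
[1.2.2] false OR true = true
[1.2] true AND true = true
[1] false AND true = false
[root] NOT false = true
Overall: true → accepted

Accepted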